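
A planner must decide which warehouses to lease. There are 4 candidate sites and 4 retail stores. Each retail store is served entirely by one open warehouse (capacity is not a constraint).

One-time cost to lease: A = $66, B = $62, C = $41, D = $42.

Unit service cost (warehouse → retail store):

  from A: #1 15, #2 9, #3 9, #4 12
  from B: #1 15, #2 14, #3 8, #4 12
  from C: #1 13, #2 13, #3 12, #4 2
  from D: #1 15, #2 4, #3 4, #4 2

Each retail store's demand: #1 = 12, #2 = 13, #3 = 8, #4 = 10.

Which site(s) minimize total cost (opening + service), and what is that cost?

For any fixed open set, each retail store goes to its cheapest open site; total = fixed + service.
{D}: #1→D 15·12=180, #2→D 4·13=52, #3→D 4·8=32, #4→D 2·10=20. Service 284; fixed 42; total 326.
{C, D}: service 260 + fixed 83 = 343
{B, D}: service 284 + fixed 104 = 388
{A, B, C, D}: #1→C 13·12=156, #2→D 4·13=52, #3→D 4·8=32, #4→C 2·10=20. Service 260; fixed 211; total 471.
(All 15 nonempty subsets were checked; D only is lowest.)

Open D only; minimum total cost 326.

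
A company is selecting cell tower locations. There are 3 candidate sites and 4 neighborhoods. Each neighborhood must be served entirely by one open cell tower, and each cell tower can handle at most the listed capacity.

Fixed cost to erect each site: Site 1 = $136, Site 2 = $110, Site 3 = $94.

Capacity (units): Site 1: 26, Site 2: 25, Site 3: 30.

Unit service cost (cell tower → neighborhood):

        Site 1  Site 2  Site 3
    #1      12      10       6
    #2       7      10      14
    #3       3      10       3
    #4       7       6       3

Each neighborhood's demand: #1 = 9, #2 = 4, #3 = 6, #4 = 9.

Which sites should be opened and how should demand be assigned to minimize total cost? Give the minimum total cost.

Open {Site 3}: #1→Site 3 6·9=54, #2→Site 3 14·4=56, #3→Site 3 3·6=18, #4→Site 3 3·9=27.
Loads: Site 3 carries 28/30. Service 155; fixed 94; total 249.
Next best feasible plan costs 343.

Minimum total cost: 249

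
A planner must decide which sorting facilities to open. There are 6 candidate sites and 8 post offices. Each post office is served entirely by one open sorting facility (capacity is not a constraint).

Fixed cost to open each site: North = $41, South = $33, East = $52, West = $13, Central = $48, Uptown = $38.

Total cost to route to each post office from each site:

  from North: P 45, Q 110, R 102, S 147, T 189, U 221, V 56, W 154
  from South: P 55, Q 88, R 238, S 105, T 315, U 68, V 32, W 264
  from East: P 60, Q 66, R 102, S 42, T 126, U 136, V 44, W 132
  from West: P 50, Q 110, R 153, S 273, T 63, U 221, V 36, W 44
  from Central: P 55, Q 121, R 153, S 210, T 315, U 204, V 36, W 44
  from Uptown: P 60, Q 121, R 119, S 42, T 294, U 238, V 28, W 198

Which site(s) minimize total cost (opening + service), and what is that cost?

For any fixed open set, each post office goes to its cheapest open site; total = fixed + service.
{South, East, West}: P→West 50, Q→East 66, R→East 102, S→East 42, T→West 63, U→South 68, V→South 32, W→West 44. Service 467; fixed 98; total 565.
{South, West, Uptown}: P→West 50, Q→South 88, R→Uptown 119, S→Uptown 42, T→West 63, U→South 68, V→Uptown 28, W→West 44. Service 502; fixed 84; total 586.
{South, East, West, Uptown}: service 463 + fixed 136 = 599
{North, South, East, West, Central, Uptown}: P→North 45, Q→East 66, R→North 102, S→East 42, T→West 63, U→South 68, V→Uptown 28, W→West 44. Service 458; fixed 225; total 683.
No other subset beats 565.

Open South, East and West; minimum total cost 565.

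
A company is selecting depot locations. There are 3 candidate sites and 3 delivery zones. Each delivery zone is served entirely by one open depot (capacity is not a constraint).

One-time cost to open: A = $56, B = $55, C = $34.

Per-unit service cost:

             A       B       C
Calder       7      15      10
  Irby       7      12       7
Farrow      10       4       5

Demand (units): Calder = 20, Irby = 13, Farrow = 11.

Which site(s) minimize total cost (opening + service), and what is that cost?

Open A and C; minimum total cost 376.

For any fixed open set, each delivery zone goes to its cheapest open site; total = fixed + service.
{A, C}: Calder→A 7·20=140, Irby→A 7·13=91, Farrow→C 5·11=55. Service 286; fixed 90; total 376.
{C}: Calder→C 10·20=200, Irby→C 7·13=91, Farrow→C 5·11=55. Service 346; fixed 34; total 380.
{A, B}: Calder→A 7·20=140, Irby→A 7·13=91, Farrow→B 4·11=44. Service 275; fixed 111; total 386.
{A, B, C}: Calder→A 7·20=140, Irby→A 7·13=91, Farrow→B 4·11=44. Service 275; fixed 145; total 420.
No other subset beats 376.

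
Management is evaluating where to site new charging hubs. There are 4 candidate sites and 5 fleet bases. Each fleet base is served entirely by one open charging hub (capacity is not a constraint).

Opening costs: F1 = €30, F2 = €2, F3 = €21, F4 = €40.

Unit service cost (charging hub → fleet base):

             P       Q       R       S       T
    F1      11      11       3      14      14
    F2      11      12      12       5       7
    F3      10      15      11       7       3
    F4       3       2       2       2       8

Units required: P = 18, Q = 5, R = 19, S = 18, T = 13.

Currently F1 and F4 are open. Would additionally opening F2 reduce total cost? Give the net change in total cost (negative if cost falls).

Current service cost with {F1, F4}: 242.
Adding F2: each fleet base re-picks its cheapest; new service cost 229, saving 13.
Extra fixed cost: 2. Net change = 2 − 13 = -11.
(Totals: 312 → 301.)

Yes — net change −11 (cost falls by 11).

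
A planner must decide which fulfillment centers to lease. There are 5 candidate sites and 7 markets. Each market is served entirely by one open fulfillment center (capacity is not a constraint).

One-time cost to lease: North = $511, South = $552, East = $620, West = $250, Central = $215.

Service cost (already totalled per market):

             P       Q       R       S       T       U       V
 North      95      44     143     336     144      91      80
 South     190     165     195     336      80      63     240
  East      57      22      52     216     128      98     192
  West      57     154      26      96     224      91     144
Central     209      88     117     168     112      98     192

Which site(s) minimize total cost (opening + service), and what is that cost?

Open West only; minimum total cost 1042.

For any fixed open set, each market goes to its cheapest open site; total = fixed + service.
{West}: P→West 57, Q→West 154, R→West 26, S→West 96, T→West 224, U→West 91, V→West 144. Service 792; fixed 250; total 1042.
{West, Central}: service 614 + fixed 465 = 1079
{Central}: service 984 + fixed 215 = 1199
{North, South, East, West, Central}: service 424 + fixed 2148 = 2572
No other subset beats 1042.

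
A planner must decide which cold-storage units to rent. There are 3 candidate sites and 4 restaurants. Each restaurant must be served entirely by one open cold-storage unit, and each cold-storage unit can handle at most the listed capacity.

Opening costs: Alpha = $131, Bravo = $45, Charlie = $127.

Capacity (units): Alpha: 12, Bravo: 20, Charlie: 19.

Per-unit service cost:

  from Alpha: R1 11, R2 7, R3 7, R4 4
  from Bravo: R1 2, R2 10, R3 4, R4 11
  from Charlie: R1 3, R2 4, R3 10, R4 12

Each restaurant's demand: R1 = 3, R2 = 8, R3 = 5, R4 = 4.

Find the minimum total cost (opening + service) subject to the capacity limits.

Open {Bravo}: R1→Bravo 2·3=6, R2→Bravo 10·8=80, R3→Bravo 4·5=20, R4→Bravo 11·4=44.
Loads: Bravo carries 20/20. Service 150; fixed 45; total 195.
Next best feasible plan costs 274.

Minimum total cost: 195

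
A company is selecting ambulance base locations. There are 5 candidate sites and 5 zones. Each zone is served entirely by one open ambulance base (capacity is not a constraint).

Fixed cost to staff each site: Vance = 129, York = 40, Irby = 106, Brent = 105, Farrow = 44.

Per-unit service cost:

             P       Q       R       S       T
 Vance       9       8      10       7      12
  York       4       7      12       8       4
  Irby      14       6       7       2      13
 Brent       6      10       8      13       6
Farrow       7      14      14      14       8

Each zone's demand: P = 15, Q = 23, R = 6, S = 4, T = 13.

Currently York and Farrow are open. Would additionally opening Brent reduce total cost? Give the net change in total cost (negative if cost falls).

No — net change +81 (cost rises by 81).

Current service cost with {York, Farrow}: 377.
Adding Brent: each zone re-picks its cheapest; new service cost 353, saving 24.
Extra fixed cost: 105. Net change = 105 − 24 = 81.
(Totals: 461 → 542.)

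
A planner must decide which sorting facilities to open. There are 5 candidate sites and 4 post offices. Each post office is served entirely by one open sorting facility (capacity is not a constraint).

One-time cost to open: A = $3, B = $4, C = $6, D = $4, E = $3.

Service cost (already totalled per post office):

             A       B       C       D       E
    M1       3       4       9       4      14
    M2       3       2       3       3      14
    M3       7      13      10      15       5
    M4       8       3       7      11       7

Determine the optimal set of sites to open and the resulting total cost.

For any fixed open set, each post office goes to its cheapest open site; total = fixed + service.
{B, E}: M1→B 4, M2→B 2, M3→E 5, M4→B 3. Service 14; fixed 7; total 21.
{A, B}: service 15 + fixed 7 = 22
{A, B, E}: service 13 + fixed 10 = 23
{A, B, C, D, E}: M1→A 3, M2→B 2, M3→E 5, M4→B 3. Service 13; fixed 20; total 33.
No other subset beats 21.

Open B and E; minimum total cost 21.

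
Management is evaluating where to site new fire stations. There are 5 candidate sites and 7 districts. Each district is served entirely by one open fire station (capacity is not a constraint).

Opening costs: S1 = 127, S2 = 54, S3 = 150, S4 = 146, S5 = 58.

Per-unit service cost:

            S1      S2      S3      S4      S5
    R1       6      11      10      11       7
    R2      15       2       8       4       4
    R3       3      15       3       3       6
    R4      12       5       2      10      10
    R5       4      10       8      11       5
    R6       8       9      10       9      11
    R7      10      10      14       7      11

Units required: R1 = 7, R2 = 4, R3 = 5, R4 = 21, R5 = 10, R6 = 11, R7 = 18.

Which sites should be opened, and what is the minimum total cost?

Open S2 and S5; minimum total cost 633.

For any fixed open set, each district goes to its cheapest open site; total = fixed + service.
{S2, S5}: R1→S5 7·7=49, R2→S2 2·4=8, R3→S5 6·5=30, R4→S2 5·21=105, R5→S5 5·10=50, R6→S2 9·11=99, R7→S2 10·18=180. Service 521; fixed 112; total 633.
{S1, S2}: R1→S1 6·7=42, R2→S2 2·4=8, R3→S1 3·5=15, R4→S2 5·21=105, R5→S1 4·10=40, R6→S1 8·11=88, R7→S1 10·18=180. Service 478; fixed 181; total 659.
{S3, S5}: service 480 + fixed 208 = 688
{S1, S2, S3, S4, S5}: R1→S1 6·7=42, R2→S2 2·4=8, R3→S1 3·5=15, R4→S3 2·21=42, R5→S1 4·10=40, R6→S1 8·11=88, R7→S4 7·18=126. Service 361; fixed 535; total 896.
No other subset beats 633.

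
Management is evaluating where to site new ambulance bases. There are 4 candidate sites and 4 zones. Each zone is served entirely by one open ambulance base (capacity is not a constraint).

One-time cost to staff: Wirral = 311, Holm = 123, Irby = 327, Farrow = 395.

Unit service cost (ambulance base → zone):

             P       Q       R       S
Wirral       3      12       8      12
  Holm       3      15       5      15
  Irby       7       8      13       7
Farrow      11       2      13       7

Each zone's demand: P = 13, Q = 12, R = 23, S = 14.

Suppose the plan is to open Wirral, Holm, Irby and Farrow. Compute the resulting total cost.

Total cost: 1432

Each zone is assigned to its cheapest site among the open ones.
{Wirral, Holm, Irby, Farrow}: P→Wirral 3·13=39, Q→Farrow 2·12=24, R→Holm 5·23=115, S→Irby 7·14=98. Service 276; fixed 1156; total 1432.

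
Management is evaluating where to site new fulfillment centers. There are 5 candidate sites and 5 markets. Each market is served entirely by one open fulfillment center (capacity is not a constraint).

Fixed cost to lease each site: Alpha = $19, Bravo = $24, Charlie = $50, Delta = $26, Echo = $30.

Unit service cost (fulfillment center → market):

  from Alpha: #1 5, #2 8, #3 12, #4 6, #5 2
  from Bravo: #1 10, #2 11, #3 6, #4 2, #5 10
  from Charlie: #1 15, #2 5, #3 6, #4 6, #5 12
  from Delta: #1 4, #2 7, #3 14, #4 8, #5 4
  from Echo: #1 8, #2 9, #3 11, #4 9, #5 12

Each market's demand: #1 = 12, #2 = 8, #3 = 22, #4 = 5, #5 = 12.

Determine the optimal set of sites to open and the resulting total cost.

Open Alpha and Bravo; minimum total cost 333.

For any fixed open set, each market goes to its cheapest open site; total = fixed + service.
{Alpha, Bravo}: #1→Alpha 5·12=60, #2→Alpha 8·8=64, #3→Bravo 6·22=132, #4→Bravo 2·5=10, #5→Alpha 2·12=24. Service 290; fixed 43; total 333.
{Alpha, Bravo, Delta}: service 270 + fixed 69 = 339
{Bravo, Delta}: #1→Delta 4·12=48, #2→Delta 7·8=56, #3→Bravo 6·22=132, #4→Bravo 2·5=10, #5→Delta 4·12=48. Service 294; fixed 50; total 344.
{Alpha, Bravo, Charlie, Delta, Echo}: #1→Delta 4·12=48, #2→Charlie 5·8=40, #3→Bravo 6·22=132, #4→Bravo 2·5=10, #5→Alpha 2·12=24. Service 254; fixed 149; total 403.
No other subset beats 333.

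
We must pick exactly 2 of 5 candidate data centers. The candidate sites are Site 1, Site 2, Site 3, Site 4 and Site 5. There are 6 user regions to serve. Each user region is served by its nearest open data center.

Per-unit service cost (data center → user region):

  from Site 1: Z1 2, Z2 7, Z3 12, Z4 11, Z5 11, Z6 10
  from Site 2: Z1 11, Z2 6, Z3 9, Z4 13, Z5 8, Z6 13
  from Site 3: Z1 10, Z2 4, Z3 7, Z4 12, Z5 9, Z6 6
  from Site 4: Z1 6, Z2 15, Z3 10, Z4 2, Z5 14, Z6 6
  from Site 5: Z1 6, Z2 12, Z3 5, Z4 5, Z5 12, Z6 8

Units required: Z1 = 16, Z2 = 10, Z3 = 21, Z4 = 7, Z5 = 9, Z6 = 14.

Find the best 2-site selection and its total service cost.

Choose Site 3 and Site 5; total service cost 441.

With exactly 2 open, each user region uses its cheapest among the chosen.
{Site 3, Site 5}: Z1→Site 5 6·16=96, Z2→Site 3 4·10=40, Z3→Site 5 5·21=105, Z4→Site 5 5·7=35, Z5→Site 3 9·9=81, Z6→Site 3 6·14=84. Service cost 441.
{Site 1, Site 5}: service cost 453
{Site 1, Site 3}: service cost 461
Among all 10 size-2 choices, {Site 3, Site 5} is lowest.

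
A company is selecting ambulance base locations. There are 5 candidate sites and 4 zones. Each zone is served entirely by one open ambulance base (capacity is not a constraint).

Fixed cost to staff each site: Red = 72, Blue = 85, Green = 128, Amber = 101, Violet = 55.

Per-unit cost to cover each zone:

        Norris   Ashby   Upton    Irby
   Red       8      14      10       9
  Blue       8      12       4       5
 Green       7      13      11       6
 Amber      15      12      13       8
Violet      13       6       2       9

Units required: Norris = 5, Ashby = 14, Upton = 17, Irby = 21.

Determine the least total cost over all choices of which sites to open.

Minimum total cost: 403

For any fixed open set, each zone goes to its cheapest open site; total = fixed + service.
{Blue, Violet}: Norris→Blue 8·5=40, Ashby→Violet 6·14=84, Upton→Violet 2·17=34, Irby→Blue 5·21=105. Service 263; fixed 140; total 403.
{Violet}: service 372 + fixed 55 = 427
{Green, Violet}: Norris→Green 7·5=35, Ashby→Violet 6·14=84, Upton→Violet 2·17=34, Irby→Green 6·21=126. Service 279; fixed 183; total 462.
{Red, Blue, Green, Amber, Violet}: Norris→Green 7·5=35, Ashby→Violet 6·14=84, Upton→Violet 2·17=34, Irby→Blue 5·21=105. Service 258; fixed 441; total 699.
No other subset beats 403.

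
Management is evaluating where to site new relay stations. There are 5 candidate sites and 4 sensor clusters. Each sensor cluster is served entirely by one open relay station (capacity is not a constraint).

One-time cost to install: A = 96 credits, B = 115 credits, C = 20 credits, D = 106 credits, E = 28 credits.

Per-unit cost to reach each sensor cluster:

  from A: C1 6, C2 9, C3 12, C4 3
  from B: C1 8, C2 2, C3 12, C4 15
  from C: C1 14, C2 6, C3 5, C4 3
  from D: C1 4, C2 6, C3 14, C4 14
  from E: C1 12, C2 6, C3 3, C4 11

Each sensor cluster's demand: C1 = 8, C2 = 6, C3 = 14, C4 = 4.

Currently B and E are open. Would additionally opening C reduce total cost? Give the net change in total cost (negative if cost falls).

Current service cost with {B, E}: 162.
Adding C: each sensor cluster re-picks its cheapest; new service cost 130, saving 32.
Extra fixed cost: 20. Net change = 20 − 32 = -12.
(Totals: 305 → 293.)

Yes — net change −12 (cost falls by 12).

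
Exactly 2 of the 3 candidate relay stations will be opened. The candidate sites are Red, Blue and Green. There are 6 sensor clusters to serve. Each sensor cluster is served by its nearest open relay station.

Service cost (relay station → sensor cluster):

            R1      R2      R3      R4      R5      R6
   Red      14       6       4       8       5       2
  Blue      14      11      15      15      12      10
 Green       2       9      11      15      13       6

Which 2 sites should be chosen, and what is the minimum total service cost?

With exactly 2 open, each sensor cluster uses its cheapest among the chosen.
{Red, Green}: R1→Green 2, R2→Red 6, R3→Red 4, R4→Red 8, R5→Red 5, R6→Red 2. Service cost 27.
{Red, Blue}: service cost 39
{Blue, Green}: service cost 55
Among all 3 size-2 choices, {Red, Green} is lowest.

Choose Red and Green; total service cost 27.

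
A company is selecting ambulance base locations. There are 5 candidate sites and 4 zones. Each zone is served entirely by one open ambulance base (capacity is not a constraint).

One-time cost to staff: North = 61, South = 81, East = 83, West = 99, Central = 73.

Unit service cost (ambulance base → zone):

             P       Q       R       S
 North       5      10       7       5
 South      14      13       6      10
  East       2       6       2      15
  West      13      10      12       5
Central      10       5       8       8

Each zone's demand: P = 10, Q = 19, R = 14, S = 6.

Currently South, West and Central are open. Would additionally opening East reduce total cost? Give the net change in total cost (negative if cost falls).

Yes — net change −53 (cost falls by 53).

Current service cost with {South, West, Central}: 309.
Adding East: each zone re-picks its cheapest; new service cost 173, saving 136.
Extra fixed cost: 83. Net change = 83 − 136 = -53.
(Totals: 562 → 509.)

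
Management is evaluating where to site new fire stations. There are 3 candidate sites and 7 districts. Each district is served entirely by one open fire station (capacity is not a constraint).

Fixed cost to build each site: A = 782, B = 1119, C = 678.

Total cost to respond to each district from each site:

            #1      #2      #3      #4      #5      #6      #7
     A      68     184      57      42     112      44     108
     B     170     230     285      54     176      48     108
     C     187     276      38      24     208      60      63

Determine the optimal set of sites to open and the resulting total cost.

Open A only; minimum total cost 1397.

For any fixed open set, each district goes to its cheapest open site; total = fixed + service.
{A}: #1→A 68, #2→A 184, #3→A 57, #4→A 42, #5→A 112, #6→A 44, #7→A 108. Service 615; fixed 782; total 1397.
{C}: #1→C 187, #2→C 276, #3→C 38, #4→C 24, #5→C 208, #6→C 60, #7→C 63. Service 856; fixed 678; total 1534.
{A, C}: #1→A 68, #2→A 184, #3→C 38, #4→C 24, #5→A 112, #6→A 44, #7→C 63. Service 533; fixed 1460; total 1993.
{A, B, C}: service 533 + fixed 2579 = 3112
No other subset beats 1397.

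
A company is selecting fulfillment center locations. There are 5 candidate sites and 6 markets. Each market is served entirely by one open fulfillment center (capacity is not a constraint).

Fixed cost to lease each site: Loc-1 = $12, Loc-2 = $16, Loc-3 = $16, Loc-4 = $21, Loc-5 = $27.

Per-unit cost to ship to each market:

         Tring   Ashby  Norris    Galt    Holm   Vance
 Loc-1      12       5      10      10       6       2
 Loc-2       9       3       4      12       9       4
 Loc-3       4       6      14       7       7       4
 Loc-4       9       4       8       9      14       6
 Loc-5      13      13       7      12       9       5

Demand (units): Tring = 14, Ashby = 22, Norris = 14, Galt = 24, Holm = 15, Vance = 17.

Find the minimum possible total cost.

For any fixed open set, each market goes to its cheapest open site; total = fixed + service.
{Loc-1, Loc-2, Loc-3}: Tring→Loc-3 4·14=56, Ashby→Loc-2 3·22=66, Norris→Loc-2 4·14=56, Galt→Loc-3 7·24=168, Holm→Loc-1 6·15=90, Vance→Loc-1 2·17=34. Service 470; fixed 44; total 514.
{Loc-1, Loc-2, Loc-3, Loc-4}: Tring→Loc-3 4·14=56, Ashby→Loc-2 3·22=66, Norris→Loc-2 4·14=56, Galt→Loc-3 7·24=168, Holm→Loc-1 6·15=90, Vance→Loc-1 2·17=34. Service 470; fixed 65; total 535.
{Loc-1, Loc-2, Loc-3, Loc-5}: Tring→Loc-3 4·14=56, Ashby→Loc-2 3·22=66, Norris→Loc-2 4·14=56, Galt→Loc-3 7·24=168, Holm→Loc-1 6·15=90, Vance→Loc-1 2·17=34. Service 470; fixed 71; total 541.
{Loc-1, Loc-2, Loc-3, Loc-4, Loc-5}: Tring→Loc-3 4·14=56, Ashby→Loc-2 3·22=66, Norris→Loc-2 4·14=56, Galt→Loc-3 7·24=168, Holm→Loc-1 6·15=90, Vance→Loc-1 2·17=34. Service 470; fixed 92; total 562.
No other subset beats 514.

Minimum total cost: 514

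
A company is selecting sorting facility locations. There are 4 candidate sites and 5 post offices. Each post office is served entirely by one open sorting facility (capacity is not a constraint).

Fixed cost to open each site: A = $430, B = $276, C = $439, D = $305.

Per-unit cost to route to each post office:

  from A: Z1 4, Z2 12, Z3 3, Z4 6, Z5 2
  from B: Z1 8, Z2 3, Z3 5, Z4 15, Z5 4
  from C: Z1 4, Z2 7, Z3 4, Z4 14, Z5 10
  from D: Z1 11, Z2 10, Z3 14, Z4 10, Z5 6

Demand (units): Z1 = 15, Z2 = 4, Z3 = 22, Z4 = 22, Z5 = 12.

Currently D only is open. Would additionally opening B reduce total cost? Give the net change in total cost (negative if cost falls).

Yes — net change −19 (cost falls by 19).

Current service cost with {D}: 805.
Adding B: each post office re-picks its cheapest; new service cost 510, saving 295.
Extra fixed cost: 276. Net change = 276 − 295 = -19.
(Totals: 1110 → 1091.)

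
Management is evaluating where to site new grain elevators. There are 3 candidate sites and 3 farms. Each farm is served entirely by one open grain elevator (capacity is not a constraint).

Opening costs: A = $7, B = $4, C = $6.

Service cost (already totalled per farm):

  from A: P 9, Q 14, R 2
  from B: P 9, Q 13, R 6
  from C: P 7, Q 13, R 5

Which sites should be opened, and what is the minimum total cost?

Open C only; minimum total cost 31.

For any fixed open set, each farm goes to its cheapest open site; total = fixed + service.
{C}: P→C 7, Q→C 13, R→C 5. Service 25; fixed 6; total 31.
{A}: service 25 + fixed 7 = 32
{B}: P→B 9, Q→B 13, R→B 6. Service 28; fixed 4; total 32.
{A, B, C}: P→C 7, Q→B 13, R→A 2. Service 22; fixed 17; total 39.
No other subset beats 31.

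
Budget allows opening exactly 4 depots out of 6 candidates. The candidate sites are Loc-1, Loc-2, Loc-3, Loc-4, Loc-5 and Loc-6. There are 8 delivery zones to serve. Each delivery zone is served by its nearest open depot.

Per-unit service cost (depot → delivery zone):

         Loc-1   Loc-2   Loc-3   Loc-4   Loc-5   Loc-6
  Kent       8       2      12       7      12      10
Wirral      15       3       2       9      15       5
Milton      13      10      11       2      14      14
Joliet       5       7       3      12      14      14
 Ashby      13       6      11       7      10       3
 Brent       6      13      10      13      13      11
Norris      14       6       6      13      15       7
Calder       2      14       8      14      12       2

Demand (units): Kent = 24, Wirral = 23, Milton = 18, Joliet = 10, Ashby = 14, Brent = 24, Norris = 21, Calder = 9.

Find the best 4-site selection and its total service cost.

Choose Loc-1, Loc-2, Loc-3 and Loc-4; total service cost 532.

With exactly 4 open, each delivery zone uses its cheapest among the chosen.
{Loc-1, Loc-2, Loc-3, Loc-4}: Kent→Loc-2 2·24=48, Wirral→Loc-3 2·23=46, Milton→Loc-4 2·18=36, Joliet→Loc-3 3·10=30, Ashby→Loc-2 6·14=84, Brent→Loc-1 6·24=144, Norris→Loc-2 6·21=126, Calder→Loc-1 2·9=18. Service cost 532.
{Loc-1, Loc-2, Loc-4, Loc-6}: service cost 533
{Loc-1, Loc-2, Loc-4, Loc-5}: service cost 575
Among all 15 size-4 choices, {Loc-1, Loc-2, Loc-3, Loc-4} is lowest.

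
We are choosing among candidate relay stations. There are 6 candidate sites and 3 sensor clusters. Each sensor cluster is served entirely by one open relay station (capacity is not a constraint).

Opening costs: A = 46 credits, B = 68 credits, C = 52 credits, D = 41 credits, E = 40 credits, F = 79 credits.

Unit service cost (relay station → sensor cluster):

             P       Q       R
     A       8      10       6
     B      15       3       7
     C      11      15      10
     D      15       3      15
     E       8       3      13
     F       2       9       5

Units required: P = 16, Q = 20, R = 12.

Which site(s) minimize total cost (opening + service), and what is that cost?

For any fixed open set, each sensor cluster goes to its cheapest open site; total = fixed + service.
{E, F}: P→F 2·16=32, Q→E 3·20=60, R→F 5·12=60. Service 152; fixed 119; total 271.
{D, F}: service 152 + fixed 120 = 272
{B, F}: P→F 2·16=32, Q→B 3·20=60, R→F 5·12=60. Service 152; fixed 147; total 299.
{A, B, C, D, E, F}: service 152 + fixed 326 = 478
No other subset beats 271.

Open E and F; minimum total cost 271.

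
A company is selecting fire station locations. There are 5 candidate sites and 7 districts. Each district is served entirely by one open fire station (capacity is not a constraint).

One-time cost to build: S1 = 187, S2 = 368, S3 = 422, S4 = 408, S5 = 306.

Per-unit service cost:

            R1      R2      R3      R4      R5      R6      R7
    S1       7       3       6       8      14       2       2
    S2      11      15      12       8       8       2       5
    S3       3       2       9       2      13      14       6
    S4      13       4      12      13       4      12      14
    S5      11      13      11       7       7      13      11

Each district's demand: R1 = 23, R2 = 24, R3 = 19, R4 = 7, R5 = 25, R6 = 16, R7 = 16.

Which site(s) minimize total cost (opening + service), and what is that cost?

For any fixed open set, each district goes to its cheapest open site; total = fixed + service.
{S1}: R1→S1 7·23=161, R2→S1 3·24=72, R3→S1 6·19=114, R4→S1 8·7=56, R5→S1 14·25=350, R6→S1 2·16=32, R7→S1 2·16=32. Service 817; fixed 187; total 1004.
{S1, S5}: service 635 + fixed 493 = 1128
{S1, S4}: R1→S1 7·23=161, R2→S1 3·24=72, R3→S1 6·19=114, R4→S1 8·7=56, R5→S4 4·25=100, R6→S1 2·16=32, R7→S1 2·16=32. Service 567; fixed 595; total 1162.
{S1, S2, S3, S4, S5}: service 409 + fixed 1691 = 2100
No other subset beats 1004.

Open S1 only; minimum total cost 1004.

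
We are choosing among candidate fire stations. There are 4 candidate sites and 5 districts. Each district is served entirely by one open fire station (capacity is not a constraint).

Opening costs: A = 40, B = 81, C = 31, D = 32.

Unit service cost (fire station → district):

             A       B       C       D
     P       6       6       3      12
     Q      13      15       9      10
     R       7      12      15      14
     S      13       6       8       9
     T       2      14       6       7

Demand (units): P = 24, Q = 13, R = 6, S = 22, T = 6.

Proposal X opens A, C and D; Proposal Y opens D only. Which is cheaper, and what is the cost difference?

Proposal X is cheaper by 252.

Proposal X: {A, C, D}: P→C 3·24=72, Q→C 9·13=117, R→A 7·6=42, S→C 8·22=176, T→A 2·6=12. Service 419; fixed 103; total 522.
Proposal Y: {D}: P→D 12·24=288, Q→D 10·13=130, R→D 14·6=84, S→D 9·22=198, T→D 7·6=42. Service 742; fixed 32; total 774.
Difference: |522 − 774| = 252.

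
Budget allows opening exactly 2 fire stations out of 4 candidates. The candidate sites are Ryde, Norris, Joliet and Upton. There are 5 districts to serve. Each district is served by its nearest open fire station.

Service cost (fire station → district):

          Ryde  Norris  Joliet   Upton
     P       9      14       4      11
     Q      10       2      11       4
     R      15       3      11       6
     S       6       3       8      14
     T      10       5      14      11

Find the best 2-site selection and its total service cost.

With exactly 2 open, each district uses its cheapest among the chosen.
{Norris, Joliet}: P→Joliet 4, Q→Norris 2, R→Norris 3, S→Norris 3, T→Norris 5. Service cost 17.
{Ryde, Norris}: service cost 22
{Norris, Upton}: service cost 24
Among all 6 size-2 choices, {Norris, Joliet} is lowest.

Choose Norris and Joliet; total service cost 17.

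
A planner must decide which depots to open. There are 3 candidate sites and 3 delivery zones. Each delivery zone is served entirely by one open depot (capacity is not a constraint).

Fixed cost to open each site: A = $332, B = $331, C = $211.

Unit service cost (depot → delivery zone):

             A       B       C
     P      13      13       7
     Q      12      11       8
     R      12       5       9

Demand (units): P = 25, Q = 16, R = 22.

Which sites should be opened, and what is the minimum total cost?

Open C only; minimum total cost 712.

For any fixed open set, each delivery zone goes to its cheapest open site; total = fixed + service.
{C}: P→C 7·25=175, Q→C 8·16=128, R→C 9·22=198. Service 501; fixed 211; total 712.
{B}: P→B 13·25=325, Q→B 11·16=176, R→B 5·22=110. Service 611; fixed 331; total 942.
{B, C}: P→C 7·25=175, Q→C 8·16=128, R→B 5·22=110. Service 413; fixed 542; total 955.
{A, B, C}: service 413 + fixed 874 = 1287
No other subset beats 712.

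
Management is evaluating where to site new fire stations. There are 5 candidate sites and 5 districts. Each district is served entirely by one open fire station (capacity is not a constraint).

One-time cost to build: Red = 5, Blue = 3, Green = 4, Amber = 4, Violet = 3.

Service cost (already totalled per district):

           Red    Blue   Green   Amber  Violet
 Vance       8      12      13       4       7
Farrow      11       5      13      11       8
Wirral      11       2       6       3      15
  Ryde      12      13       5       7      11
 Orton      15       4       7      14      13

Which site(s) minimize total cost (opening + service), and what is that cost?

Open Blue and Amber; minimum total cost 29.

For any fixed open set, each district goes to its cheapest open site; total = fixed + service.
{Blue, Amber}: Vance→Amber 4, Farrow→Blue 5, Wirral→Blue 2, Ryde→Amber 7, Orton→Blue 4. Service 22; fixed 7; total 29.
{Blue, Green, Amber}: Vance→Amber 4, Farrow→Blue 5, Wirral→Blue 2, Ryde→Green 5, Orton→Blue 4. Service 20; fixed 11; total 31.
{Blue, Amber, Violet}: Vance→Amber 4, Farrow→Blue 5, Wirral→Blue 2, Ryde→Amber 7, Orton→Blue 4. Service 22; fixed 10; total 32.
{Red, Blue, Green, Amber, Violet}: service 20 + fixed 19 = 39
No other subset beats 29.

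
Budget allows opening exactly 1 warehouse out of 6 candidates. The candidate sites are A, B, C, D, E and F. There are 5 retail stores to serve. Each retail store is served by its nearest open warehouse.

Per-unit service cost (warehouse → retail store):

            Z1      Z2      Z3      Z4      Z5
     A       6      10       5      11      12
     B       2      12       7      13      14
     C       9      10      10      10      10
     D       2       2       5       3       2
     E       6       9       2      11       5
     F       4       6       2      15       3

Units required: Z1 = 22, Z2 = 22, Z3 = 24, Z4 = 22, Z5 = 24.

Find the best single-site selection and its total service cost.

With exactly 1 open, each retail store uses its cheapest among the chosen.
{D}: Z1→D 2·22=44, Z2→D 2·22=44, Z3→D 5·24=120, Z4→D 3·22=66, Z5→D 2·24=48. Service cost 322.
{F}: service cost 670
{E}: service cost 740
Among all 6 size-1 choices, {D} is lowest.

Choose D only; total service cost 322.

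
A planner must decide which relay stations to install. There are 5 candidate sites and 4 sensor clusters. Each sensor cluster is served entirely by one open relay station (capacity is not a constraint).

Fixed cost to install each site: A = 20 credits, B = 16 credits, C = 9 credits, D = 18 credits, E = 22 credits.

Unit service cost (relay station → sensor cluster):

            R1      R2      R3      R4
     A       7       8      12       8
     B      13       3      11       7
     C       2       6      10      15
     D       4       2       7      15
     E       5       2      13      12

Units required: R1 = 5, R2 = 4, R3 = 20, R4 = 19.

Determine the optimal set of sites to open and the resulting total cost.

Open B, C and D; minimum total cost 334.

For any fixed open set, each sensor cluster goes to its cheapest open site; total = fixed + service.
{B, C, D}: R1→C 2·5=10, R2→D 2·4=8, R3→D 7·20=140, R4→B 7·19=133. Service 291; fixed 43; total 334.
{B, D}: R1→D 4·5=20, R2→D 2·4=8, R3→D 7·20=140, R4→B 7·19=133. Service 301; fixed 34; total 335.
{A, B, C, D}: service 291 + fixed 63 = 354
{A, B, C, D, E}: R1→C 2·5=10, R2→D 2·4=8, R3→D 7·20=140, R4→B 7·19=133. Service 291; fixed 85; total 376.
No other subset beats 334.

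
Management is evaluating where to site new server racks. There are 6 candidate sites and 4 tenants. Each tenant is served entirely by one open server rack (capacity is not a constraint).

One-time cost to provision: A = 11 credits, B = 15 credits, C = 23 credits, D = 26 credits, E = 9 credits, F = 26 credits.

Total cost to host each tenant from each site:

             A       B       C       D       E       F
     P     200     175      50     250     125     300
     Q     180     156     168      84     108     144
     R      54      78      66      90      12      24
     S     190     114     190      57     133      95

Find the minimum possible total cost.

For any fixed open set, each tenant goes to its cheapest open site; total = fixed + service.
{C, D, E}: P→C 50, Q→D 84, R→E 12, S→D 57. Service 203; fixed 58; total 261.
{A, C, D, E}: P→C 50, Q→D 84, R→E 12, S→D 57. Service 203; fixed 69; total 272.
{B, C, D, E}: P→C 50, Q→D 84, R→E 12, S→D 57. Service 203; fixed 73; total 276.
{A, B, C, D, E, F}: service 203 + fixed 110 = 313
No other subset beats 261.

Minimum total cost: 261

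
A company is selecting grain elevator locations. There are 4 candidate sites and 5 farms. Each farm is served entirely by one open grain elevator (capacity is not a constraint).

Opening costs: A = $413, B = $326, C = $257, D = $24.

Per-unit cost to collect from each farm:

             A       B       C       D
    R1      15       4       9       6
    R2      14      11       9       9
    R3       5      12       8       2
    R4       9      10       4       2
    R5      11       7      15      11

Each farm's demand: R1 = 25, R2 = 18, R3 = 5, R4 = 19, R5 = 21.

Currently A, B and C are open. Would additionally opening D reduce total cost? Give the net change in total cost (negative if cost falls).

Current service cost with {A, B, C}: 510.
Adding D: each farm re-picks its cheapest; new service cost 457, saving 53.
Extra fixed cost: 24. Net change = 24 − 53 = -29.
(Totals: 1506 → 1477.)

Yes — net change −29 (cost falls by 29).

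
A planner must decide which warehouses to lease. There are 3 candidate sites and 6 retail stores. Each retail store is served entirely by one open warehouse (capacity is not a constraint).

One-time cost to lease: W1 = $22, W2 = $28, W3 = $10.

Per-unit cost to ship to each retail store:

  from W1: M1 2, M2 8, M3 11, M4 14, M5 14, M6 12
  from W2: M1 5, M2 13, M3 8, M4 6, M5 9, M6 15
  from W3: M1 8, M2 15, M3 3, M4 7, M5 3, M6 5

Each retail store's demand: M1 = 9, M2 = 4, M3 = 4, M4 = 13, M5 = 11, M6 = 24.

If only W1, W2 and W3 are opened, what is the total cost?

Total cost: 353

Each retail store is assigned to its cheapest site among the open ones.
{W1, W2, W3}: M1→W1 2·9=18, M2→W1 8·4=32, M3→W3 3·4=12, M4→W2 6·13=78, M5→W3 3·11=33, M6→W3 5·24=120. Service 293; fixed 60; total 353.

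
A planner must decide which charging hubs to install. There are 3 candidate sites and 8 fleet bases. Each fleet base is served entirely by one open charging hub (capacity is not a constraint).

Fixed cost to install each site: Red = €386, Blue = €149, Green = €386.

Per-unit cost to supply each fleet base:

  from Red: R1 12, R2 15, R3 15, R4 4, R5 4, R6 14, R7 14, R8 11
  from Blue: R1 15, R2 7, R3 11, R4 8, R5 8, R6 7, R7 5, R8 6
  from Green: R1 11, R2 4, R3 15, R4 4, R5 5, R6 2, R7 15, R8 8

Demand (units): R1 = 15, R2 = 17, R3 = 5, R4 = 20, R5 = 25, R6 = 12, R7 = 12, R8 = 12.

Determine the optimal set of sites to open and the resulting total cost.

For any fixed open set, each fleet base goes to its cheapest open site; total = fixed + service.
{Blue}: R1→Blue 15·15=225, R2→Blue 7·17=119, R3→Blue 11·5=55, R4→Blue 8·20=160, R5→Blue 8·25=200, R6→Blue 7·12=84, R7→Blue 5·12=60, R8→Blue 6·12=72. Service 975; fixed 149; total 1124.
{Blue, Green}: R1→Green 11·15=165, R2→Green 4·17=68, R3→Blue 11·5=55, R4→Green 4·20=80, R5→Green 5·25=125, R6→Green 2·12=24, R7→Blue 5·12=60, R8→Blue 6·12=72. Service 649; fixed 535; total 1184.
{Green}: service 813 + fixed 386 = 1199
{Red, Blue, Green}: R1→Green 11·15=165, R2→Green 4·17=68, R3→Blue 11·5=55, R4→Red 4·20=80, R5→Red 4·25=100, R6→Green 2·12=24, R7→Blue 5·12=60, R8→Blue 6·12=72. Service 624; fixed 921; total 1545.
No other subset beats 1124.

Open Blue only; minimum total cost 1124.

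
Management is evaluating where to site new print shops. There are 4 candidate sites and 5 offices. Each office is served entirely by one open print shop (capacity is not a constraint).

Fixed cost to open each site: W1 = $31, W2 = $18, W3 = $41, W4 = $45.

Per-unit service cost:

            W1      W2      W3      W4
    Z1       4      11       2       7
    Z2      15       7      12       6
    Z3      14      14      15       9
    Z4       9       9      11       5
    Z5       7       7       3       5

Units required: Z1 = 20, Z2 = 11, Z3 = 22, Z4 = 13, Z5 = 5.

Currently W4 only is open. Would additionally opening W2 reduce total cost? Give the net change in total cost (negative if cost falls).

No — net change +18 (cost rises by 18).

Current service cost with {W4}: 494.
Adding W2: each office re-picks its cheapest; new service cost 494, saving 0.
Extra fixed cost: 18. Net change = 18 − 0 = 18.
(Totals: 539 → 557.)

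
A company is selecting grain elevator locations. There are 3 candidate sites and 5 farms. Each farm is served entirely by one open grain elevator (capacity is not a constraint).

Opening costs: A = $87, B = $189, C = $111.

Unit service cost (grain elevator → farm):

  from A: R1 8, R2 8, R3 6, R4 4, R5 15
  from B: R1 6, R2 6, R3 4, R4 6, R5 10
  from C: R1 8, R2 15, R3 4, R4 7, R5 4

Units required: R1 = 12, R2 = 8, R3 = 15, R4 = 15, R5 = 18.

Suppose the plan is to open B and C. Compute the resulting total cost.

Each farm is assigned to its cheapest site among the open ones.
{B, C}: R1→B 6·12=72, R2→B 6·8=48, R3→B 4·15=60, R4→B 6·15=90, R5→C 4·18=72. Service 342; fixed 300; total 642.

Total cost: 642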